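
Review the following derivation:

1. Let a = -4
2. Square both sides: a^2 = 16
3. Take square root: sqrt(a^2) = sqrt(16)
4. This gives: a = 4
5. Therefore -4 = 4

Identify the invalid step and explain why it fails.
Step 4: This gives: a = 4

Step 4 incorrectly states that sqrt(a^2) = a. The correct identity is sqrt(a^2) = |a|. Since a = -4 < 0, we have sqrt(a^2) = |-4| = 4, not a = -4.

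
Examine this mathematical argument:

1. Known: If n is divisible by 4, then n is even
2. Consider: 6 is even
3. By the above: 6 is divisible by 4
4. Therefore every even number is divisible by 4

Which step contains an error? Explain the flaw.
Step 3: By the above: 6 is divisible by 4

Step 3 commits the fallacy of affirming the consequent. The known fact 'divisible by 4 → even' does NOT imply 'even → divisible by 4'. That would be the converse, which is false. For example, 6 is even but 6 ÷ 4 = 1.50, which is not an integer.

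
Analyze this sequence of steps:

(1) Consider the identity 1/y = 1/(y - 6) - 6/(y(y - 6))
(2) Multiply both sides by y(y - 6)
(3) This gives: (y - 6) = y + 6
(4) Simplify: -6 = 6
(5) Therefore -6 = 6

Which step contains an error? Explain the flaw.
Step 3: This gives: (y - 6) = y + 6

Step 3 makes a sign error when clearing denominators. Multiplying -6/(y(y - 6)) by y(y - 6) gives -6, not +6. The correct result is (y - 6) = y - 6, which is trivially true, not (y - 6) = y + 6. (Step 1 is a valid identity: 1/(y - 6) - 6/(y(y - 6)) = (y - 6)/(y(y - 6)) = 1/y.)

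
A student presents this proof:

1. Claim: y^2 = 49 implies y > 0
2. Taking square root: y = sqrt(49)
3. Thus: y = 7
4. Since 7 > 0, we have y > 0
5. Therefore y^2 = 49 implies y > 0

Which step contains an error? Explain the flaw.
Step 2: Taking square root: y = sqrt(49)

Step 2 takes the square root and assumes the positive root only. The equation y^2 = 49 actually has two solutions: y = 7 and y = -7. The proof silently assumes y > 0 without justification, then uses this assumption to conclude y > 0, which is circular. The counterexample y = -7 shows the claim is false.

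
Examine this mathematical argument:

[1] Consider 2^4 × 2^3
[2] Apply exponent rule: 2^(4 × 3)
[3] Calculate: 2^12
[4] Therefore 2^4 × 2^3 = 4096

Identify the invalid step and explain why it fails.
Step 2: Apply exponent rule: 2^(4 × 3)

Step 2 incorrectly states that a^b × a^c = a^(b×c). The correct rule is a^b × a^c = a^(b+c). The actual value is 2^4 × 2^3 = 2^7 = 128, not 2^12 = 4096.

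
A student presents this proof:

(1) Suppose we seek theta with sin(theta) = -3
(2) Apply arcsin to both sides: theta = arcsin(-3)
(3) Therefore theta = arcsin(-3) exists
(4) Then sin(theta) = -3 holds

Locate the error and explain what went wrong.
Step 2: Apply arcsin to both sides: theta = arcsin(-3)

Step 2 applies arcsin to -3. However, arcsin(x) is only defined for x in [-1, 1] because sin(theta) can only produce values in that range. Since |-3| > 1, arcsin(-3) is undefined. There is no angle whose sine equals -3.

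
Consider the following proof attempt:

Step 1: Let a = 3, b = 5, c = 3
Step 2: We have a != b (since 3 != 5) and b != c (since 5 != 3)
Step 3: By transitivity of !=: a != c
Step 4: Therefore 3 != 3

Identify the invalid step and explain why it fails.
Step 3: By transitivity of !=: a != c

Step 3 incorrectly applies transitivity to the '!=' relation. Transitivity states: if a R b and b R c, then a R c. However, '!=' is not transitive. Counterexample: 3 != 5 and 5 != 3, but 3 = 3 (both equal 3). Transitivity holds for relations like <, <=, =, but not for !=.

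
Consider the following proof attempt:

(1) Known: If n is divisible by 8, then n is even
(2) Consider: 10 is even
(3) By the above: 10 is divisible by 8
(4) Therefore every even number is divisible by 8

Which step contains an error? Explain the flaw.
Step 3: By the above: 10 is divisible by 8

Step 3 commits the fallacy of affirming the consequent. The known fact 'divisible by 8 → even' does NOT imply 'even → divisible by 8'. That would be the converse, which is false. For example, 10 is even but 10 ÷ 8 = 1.25, which is not an integer.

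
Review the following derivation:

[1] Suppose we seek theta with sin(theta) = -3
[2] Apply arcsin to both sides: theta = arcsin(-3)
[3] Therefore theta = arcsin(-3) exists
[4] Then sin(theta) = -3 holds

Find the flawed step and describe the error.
Step 2: Apply arcsin to both sides: theta = arcsin(-3)

Step 2 applies arcsin to -3. However, arcsin(x) is only defined for x in [-1, 1] because sin(theta) can only produce values in that range. Since |-3| > 1, arcsin(-3) is undefined. There is no angle whose sine equals -3.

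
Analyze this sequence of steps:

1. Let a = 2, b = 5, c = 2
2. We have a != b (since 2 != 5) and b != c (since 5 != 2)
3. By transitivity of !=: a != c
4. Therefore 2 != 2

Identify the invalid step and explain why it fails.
Step 3: By transitivity of !=: a != c

Step 3 incorrectly applies transitivity to the '!=' relation. Transitivity states: if a R b and b R c, then a R c. However, '!=' is not transitive. Counterexample: 2 != 5 and 5 != 2, but 2 = 2 (both equal 2). Transitivity holds for relations like <, <=, =, but not for !=.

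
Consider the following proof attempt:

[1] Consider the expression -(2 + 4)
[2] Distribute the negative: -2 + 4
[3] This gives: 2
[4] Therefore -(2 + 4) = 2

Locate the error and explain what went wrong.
Step 2: Distribute the negative: -2 + 4

Step 2 incorrectly distributes the negative sign. The correct distribution is -(2 + 4) = -2 - 4 = -6. The negative must be applied to both terms, not just the first. The error treats -(2 + 4) as -2 + 4, which equals 2 instead of -6.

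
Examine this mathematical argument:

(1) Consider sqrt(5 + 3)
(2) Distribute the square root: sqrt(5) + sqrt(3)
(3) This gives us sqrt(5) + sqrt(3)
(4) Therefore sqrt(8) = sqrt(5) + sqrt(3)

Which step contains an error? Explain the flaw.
Step 2: Distribute the square root: sqrt(5) + sqrt(3)

Step 2 incorrectly 'distributes' the square root over addition. The square root function does not distribute: sqrt(a + b) ≠ sqrt(a) + sqrt(b). In fact, sqrt(5 + 3) = sqrt(8) ≈ 2.8284, while sqrt(5) + sqrt(3) ≈ 3.9681.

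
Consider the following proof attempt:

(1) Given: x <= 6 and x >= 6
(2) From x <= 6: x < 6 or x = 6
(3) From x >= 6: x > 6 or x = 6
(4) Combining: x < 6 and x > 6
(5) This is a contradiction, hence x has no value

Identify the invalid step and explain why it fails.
Step 4: Combining: x < 6 and x > 6

Step 4 incorrectly combines the conditions. From x <= 6 and x >= 6, the intersection is x = 6. The error treats the 'or' cases as 'and' requirements. The correct conclusion is that x = 6 is the unique solution, not that no solution exists.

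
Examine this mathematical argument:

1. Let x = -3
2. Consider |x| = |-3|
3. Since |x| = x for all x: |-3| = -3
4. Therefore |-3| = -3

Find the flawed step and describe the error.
Step 3: Since |x| = x for all x: |-3| = -3

Step 3 incorrectly states that |x| = x for all x. The correct definition is |x| = x when x >= 0, and |x| = -x when x < 0. Since -3 < 0, we have |-3| = -(-3) = 3, not -3.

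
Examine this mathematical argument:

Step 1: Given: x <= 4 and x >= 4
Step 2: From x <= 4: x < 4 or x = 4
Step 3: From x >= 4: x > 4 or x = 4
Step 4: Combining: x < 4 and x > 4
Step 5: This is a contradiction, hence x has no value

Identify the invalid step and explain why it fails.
Step 4: Combining: x < 4 and x > 4

Step 4 incorrectly combines the conditions. From x <= 4 and x >= 4, the intersection is x = 4. The error treats the 'or' cases as 'and' requirements. The correct conclusion is that x = 4 is the unique solution, not that no solution exists.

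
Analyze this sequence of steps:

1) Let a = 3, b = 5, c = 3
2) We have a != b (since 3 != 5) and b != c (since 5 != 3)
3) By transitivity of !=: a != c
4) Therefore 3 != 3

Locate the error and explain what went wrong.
Step 3: By transitivity of !=: a != c

Step 3 incorrectly applies transitivity to the '!=' relation. Transitivity states: if a R b and b R c, then a R c. However, '!=' is not transitive. Counterexample: 3 != 5 and 5 != 3, but 3 = 3 (both equal 3). Transitivity holds for relations like <, <=, =, but not for !=.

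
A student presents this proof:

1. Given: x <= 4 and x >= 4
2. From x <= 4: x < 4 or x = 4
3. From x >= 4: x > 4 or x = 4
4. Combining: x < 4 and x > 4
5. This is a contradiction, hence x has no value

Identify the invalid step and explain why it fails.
Step 4: Combining: x < 4 and x > 4

Step 4 incorrectly combines the conditions. From x <= 4 and x >= 4, the intersection is x = 4. The error treats the 'or' cases as 'and' requirements. The correct conclusion is that x = 4 is the unique solution, not that no solution exists.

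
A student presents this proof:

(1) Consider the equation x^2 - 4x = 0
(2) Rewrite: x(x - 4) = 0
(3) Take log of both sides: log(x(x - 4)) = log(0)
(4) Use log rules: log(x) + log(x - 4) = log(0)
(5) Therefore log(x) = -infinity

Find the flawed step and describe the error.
Step 3: Take log of both sides: log(x(x - 4)) = log(0)

Step 3 takes the logarithm of both sides, resulting in log(0) on the right side. The logarithm is only defined for positive numbers; log(0) is undefined (approaches negative infinity). This operation is invalid.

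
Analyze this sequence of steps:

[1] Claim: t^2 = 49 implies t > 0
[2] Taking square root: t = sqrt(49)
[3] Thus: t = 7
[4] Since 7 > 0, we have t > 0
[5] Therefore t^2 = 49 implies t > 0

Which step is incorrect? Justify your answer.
Step 2: Taking square root: t = sqrt(49)

Step 2 takes the square root and assumes the positive root only. The equation t^2 = 49 actually has two solutions: t = 7 and t = -7. The proof silently assumes t > 0 without justification, then uses this assumption to conclude t > 0, which is circular. The counterexample t = -7 shows the claim is false.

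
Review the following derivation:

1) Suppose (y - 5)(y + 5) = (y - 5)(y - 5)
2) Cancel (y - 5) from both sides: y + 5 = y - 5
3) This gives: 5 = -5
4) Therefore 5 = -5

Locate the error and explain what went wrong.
Step 2: Cancel (y - 5) from both sides: y + 5 = y - 5

Step 2 cancels (y - 5) from both sides. This is only valid if (y - 5) ≠ 0, i.e., y ≠ 5. When y = 5, both sides equal zero regardless of the other factors. The correct approach requires considering y = 5 as a separate case.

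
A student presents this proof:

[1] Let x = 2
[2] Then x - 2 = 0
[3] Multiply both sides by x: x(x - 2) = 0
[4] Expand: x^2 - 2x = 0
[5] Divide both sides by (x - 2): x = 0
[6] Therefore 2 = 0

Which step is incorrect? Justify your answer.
Step 5: Divide both sides by (x - 2): x = 0

Step 5 divides both sides by (x - 2). However, since x = 2, we have (x - 2) = 0. Division by zero is undefined, making this step invalid.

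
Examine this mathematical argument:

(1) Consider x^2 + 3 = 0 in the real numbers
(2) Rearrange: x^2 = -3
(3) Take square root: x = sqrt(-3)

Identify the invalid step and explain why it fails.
Step 3: Take square root: x = sqrt(-3)

Step 3 takes the square root of -3, which is negative. In the real number system, the square root of a negative number is undefined. The equation x^2 + 3 = 0 has no real solutions. Square roots of negative numbers only exist in the complex numbers.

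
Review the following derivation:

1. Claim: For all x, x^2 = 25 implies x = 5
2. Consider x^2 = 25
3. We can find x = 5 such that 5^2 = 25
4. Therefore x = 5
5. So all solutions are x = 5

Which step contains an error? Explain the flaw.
Step 4: Therefore x = 5

Step 4 incorrectly concludes that x = 5 is the only solution. The proof shows that x = 5 is A solution (existence), but does not show it is the ONLY solution (uniqueness). In fact, x = -5 is also a solution since (-5)^2 = 25. Finding one solution doesn't prove there are no others.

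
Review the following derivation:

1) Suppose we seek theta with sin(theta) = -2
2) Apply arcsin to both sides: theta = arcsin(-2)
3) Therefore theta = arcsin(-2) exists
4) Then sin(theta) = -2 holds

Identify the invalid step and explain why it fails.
Step 2: Apply arcsin to both sides: theta = arcsin(-2)

Step 2 applies arcsin to -2. However, arcsin(x) is only defined for x in [-1, 1] because sin(theta) can only produce values in that range. Since |-2| > 1, arcsin(-2) is undefined. There is no angle whose sine equals -2.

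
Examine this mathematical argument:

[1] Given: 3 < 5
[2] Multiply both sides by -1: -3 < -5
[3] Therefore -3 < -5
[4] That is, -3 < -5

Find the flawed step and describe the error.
Step 2: Multiply both sides by -1: -3 < -5

Step 2 multiplies both sides by -1 but fails to reverse the inequality sign. When multiplying (or dividing) an inequality by a negative number, the direction must be reversed. Since 3 < 5, we should get -3 > -5, i.e., -3 > -5.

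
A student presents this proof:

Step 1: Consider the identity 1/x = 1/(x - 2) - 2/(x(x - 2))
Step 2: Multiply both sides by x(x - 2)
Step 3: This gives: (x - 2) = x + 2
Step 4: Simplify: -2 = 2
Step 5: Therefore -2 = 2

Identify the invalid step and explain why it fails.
Step 3: This gives: (x - 2) = x + 2

Step 3 makes a sign error when clearing denominators. Multiplying -2/(x(x - 2)) by x(x - 2) gives -2, not +2. The correct result is (x - 2) = x - 2, which is trivially true, not (x - 2) = x + 2. (Step 1 is a valid identity: 1/(x - 2) - 2/(x(x - 2)) = (x - 2)/(x(x - 2)) = 1/x.)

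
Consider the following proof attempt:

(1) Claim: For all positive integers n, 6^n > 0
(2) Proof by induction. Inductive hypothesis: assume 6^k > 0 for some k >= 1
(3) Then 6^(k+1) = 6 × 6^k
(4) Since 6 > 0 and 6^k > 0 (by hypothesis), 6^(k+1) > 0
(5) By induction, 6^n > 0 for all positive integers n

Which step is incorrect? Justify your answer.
Step 5: By induction, 6^n > 0 for all positive integers n

Step 5 concludes the proof by induction, but no base case was ever established. A valid induction proof requires: (1) a base case proving 6^1 > 0, and (2) an inductive step showing IF 6^k > 0 THEN 6^(k+1) > 0. Steps 2-4 correctly establish the inductive step, but without the base case the conclusion in step 5 does not follow.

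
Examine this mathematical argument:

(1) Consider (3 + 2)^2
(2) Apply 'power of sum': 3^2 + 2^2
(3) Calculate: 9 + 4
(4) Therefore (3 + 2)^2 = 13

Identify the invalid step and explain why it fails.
Step 2: Apply 'power of sum': 3^2 + 2^2

Step 2 incorrectly applies a non-existent rule '(a+b)^n = a^n + b^n'. This is false in general. The correct expansion uses the binomial theorem. The actual value is (3 + 2)^2 = 5^2 = 25, not 13.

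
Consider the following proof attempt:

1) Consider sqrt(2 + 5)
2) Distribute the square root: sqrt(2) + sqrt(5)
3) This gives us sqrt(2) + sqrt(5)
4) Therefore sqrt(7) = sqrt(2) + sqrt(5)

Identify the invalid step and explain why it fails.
Step 2: Distribute the square root: sqrt(2) + sqrt(5)

Step 2 incorrectly 'distributes' the square root over addition. The square root function does not distribute: sqrt(a + b) ≠ sqrt(a) + sqrt(b). In fact, sqrt(2 + 5) = sqrt(7) ≈ 2.6458, while sqrt(2) + sqrt(5) ≈ 3.6503.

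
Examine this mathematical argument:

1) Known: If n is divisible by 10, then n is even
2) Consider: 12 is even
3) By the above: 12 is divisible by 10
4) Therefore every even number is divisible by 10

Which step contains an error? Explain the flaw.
Step 3: By the above: 12 is divisible by 10

Step 3 commits the fallacy of affirming the consequent. The known fact 'divisible by 10 → even' does NOT imply 'even → divisible by 10'. That would be the converse, which is false. For example, 12 is even but 12 ÷ 10 = 1.20, which is not an integer.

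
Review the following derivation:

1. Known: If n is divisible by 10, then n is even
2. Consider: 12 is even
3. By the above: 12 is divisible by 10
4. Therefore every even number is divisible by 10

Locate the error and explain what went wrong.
Step 3: By the above: 12 is divisible by 10

Step 3 commits the fallacy of affirming the consequent. The known fact 'divisible by 10 → even' does NOT imply 'even → divisible by 10'. That would be the converse, which is false. For example, 12 is even but 12 ÷ 10 = 1.20, which is not an integer.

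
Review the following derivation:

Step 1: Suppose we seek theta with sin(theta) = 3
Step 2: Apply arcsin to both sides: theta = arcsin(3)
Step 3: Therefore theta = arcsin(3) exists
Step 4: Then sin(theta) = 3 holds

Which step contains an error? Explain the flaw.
Step 2: Apply arcsin to both sides: theta = arcsin(3)

Step 2 applies arcsin to 3. However, arcsin(x) is only defined for x in [-1, 1] because sin(theta) can only produce values in that range. Since |3| > 1, arcsin(3) is undefined. There is no angle whose sine equals 3.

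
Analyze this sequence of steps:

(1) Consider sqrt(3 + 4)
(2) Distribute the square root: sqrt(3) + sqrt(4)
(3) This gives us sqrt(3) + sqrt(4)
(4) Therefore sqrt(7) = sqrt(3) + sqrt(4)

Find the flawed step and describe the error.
Step 2: Distribute the square root: sqrt(3) + sqrt(4)

Step 2 incorrectly 'distributes' the square root over addition. The square root function does not distribute: sqrt(a + b) ≠ sqrt(a) + sqrt(b). In fact, sqrt(3 + 4) = sqrt(7) ≈ 2.6458, while sqrt(3) + sqrt(4) ≈ 3.7321.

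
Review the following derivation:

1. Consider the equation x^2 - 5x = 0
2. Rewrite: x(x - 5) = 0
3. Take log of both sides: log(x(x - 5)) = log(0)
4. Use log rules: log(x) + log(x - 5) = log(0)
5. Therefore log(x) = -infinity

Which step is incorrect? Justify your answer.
Step 3: Take log of both sides: log(x(x - 5)) = log(0)

Step 3 takes the logarithm of both sides, resulting in log(0) on the right side. The logarithm is only defined for positive numbers; log(0) is undefined (approaches negative infinity). This operation is invalid.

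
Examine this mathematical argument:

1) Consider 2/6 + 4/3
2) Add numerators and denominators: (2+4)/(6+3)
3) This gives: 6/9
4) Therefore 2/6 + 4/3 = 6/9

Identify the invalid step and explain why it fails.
Step 2: Add numerators and denominators: (2+4)/(6+3)

Step 2 incorrectly adds fractions by separately adding numerators and denominators. This is wrong. The correct method requires a common denominator: 2/6 + 4/3 = (2×3 + 4×6)/(6×3) = 30/18 = 5/3. The method used gives 6/9, which is different.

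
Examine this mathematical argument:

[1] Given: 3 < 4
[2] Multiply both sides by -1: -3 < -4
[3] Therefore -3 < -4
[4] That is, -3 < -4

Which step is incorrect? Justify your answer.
Step 2: Multiply both sides by -1: -3 < -4

Step 2 multiplies both sides by -1 but fails to reverse the inequality sign. When multiplying (or dividing) an inequality by a negative number, the direction must be reversed. Since 3 < 4, we should get -3 > -4, i.e., -3 > -4.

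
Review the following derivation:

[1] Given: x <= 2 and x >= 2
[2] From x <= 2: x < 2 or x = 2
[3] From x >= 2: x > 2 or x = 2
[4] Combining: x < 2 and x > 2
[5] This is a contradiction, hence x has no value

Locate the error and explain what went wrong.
Step 4: Combining: x < 2 and x > 2

Step 4 incorrectly combines the conditions. From x <= 2 and x >= 2, the intersection is x = 2. The error treats the 'or' cases as 'and' requirements. The correct conclusion is that x = 2 is the unique solution, not that no solution exists.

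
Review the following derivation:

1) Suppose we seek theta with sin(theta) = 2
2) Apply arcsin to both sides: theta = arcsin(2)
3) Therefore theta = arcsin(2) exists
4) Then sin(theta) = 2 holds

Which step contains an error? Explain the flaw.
Step 2: Apply arcsin to both sides: theta = arcsin(2)

Step 2 applies arcsin to 2. However, arcsin(x) is only defined for x in [-1, 1] because sin(theta) can only produce values in that range. Since |2| > 1, arcsin(2) is undefined. There is no angle whose sine equals 2.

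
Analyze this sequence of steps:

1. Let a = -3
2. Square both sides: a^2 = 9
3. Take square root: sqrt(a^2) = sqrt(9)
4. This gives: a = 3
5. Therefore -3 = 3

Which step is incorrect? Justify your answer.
Step 4: This gives: a = 3

Step 4 incorrectly states that sqrt(a^2) = a. The correct identity is sqrt(a^2) = |a|. Since a = -3 < 0, we have sqrt(a^2) = |-3| = 3, not a = -3.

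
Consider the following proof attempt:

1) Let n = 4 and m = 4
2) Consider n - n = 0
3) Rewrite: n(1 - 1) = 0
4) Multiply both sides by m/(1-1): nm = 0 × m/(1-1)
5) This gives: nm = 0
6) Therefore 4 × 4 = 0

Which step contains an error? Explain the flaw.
Step 4: Multiply both sides by m/(1-1): nm = 0 × m/(1-1)

Step 4 multiplies both sides by m/(1-1). However, 1-1 = 0, so this is multiplication by m/0, which is undefined. We cannot multiply by an undefined expression.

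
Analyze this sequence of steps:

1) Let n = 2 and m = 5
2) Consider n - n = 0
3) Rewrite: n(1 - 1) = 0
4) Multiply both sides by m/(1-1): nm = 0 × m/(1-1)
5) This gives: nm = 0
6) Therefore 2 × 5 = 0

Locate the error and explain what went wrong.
Step 4: Multiply both sides by m/(1-1): nm = 0 × m/(1-1)

Step 4 multiplies both sides by m/(1-1). However, 1-1 = 0, so this is multiplication by m/0, which is undefined. We cannot multiply by an undefined expression.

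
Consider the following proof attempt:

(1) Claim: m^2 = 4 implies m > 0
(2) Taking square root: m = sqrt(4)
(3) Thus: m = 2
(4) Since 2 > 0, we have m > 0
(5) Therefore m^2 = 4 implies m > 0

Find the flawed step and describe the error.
Step 2: Taking square root: m = sqrt(4)

Step 2 takes the square root and assumes the positive root only. The equation m^2 = 4 actually has two solutions: m = 2 and m = -2. The proof silently assumes m > 0 without justification, then uses this assumption to conclude m > 0, which is circular. The counterexample m = -2 shows the claim is false.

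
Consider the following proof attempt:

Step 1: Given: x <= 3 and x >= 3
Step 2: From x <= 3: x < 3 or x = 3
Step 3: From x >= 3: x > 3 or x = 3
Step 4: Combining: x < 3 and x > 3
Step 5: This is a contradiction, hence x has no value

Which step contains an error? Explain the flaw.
Step 4: Combining: x < 3 and x > 3

Step 4 incorrectly combines the conditions. From x <= 3 and x >= 3, the intersection is x = 3. The error treats the 'or' cases as 'and' requirements. The correct conclusion is that x = 3 is the unique solution, not that no solution exists.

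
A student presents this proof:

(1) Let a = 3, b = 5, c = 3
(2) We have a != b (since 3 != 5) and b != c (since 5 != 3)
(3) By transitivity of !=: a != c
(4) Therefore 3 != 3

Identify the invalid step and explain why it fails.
Step 3: By transitivity of !=: a != c

Step 3 incorrectly applies transitivity to the '!=' relation. Transitivity states: if a R b and b R c, then a R c. However, '!=' is not transitive. Counterexample: 3 != 5 and 5 != 3, but 3 = 3 (both equal 3). Transitivity holds for relations like <, <=, =, but not for !=.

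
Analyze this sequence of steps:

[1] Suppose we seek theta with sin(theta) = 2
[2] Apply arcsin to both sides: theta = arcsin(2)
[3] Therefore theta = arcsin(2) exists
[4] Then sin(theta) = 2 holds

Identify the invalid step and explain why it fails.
Step 2: Apply arcsin to both sides: theta = arcsin(2)

Step 2 applies arcsin to 2. However, arcsin(x) is only defined for x in [-1, 1] because sin(theta) can only produce values in that range. Since |2| > 1, arcsin(2) is undefined. There is no angle whose sine equals 2.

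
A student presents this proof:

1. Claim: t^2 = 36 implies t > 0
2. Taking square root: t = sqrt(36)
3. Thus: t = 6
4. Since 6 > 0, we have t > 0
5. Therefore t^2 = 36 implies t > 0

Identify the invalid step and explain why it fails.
Step 2: Taking square root: t = sqrt(36)

Step 2 takes the square root and assumes the positive root only. The equation t^2 = 36 actually has two solutions: t = 6 and t = -6. The proof silently assumes t > 0 without justification, then uses this assumption to conclude t > 0, which is circular. The counterexample t = -6 shows the claim is false.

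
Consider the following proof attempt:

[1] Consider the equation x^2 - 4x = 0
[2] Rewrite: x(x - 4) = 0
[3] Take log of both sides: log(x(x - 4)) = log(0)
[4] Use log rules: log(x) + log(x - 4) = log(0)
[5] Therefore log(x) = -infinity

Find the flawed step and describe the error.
Step 3: Take log of both sides: log(x(x - 4)) = log(0)

Step 3 takes the logarithm of both sides, resulting in log(0) on the right side. The logarithm is only defined for positive numbers; log(0) is undefined (approaches negative infinity). This operation is invalid.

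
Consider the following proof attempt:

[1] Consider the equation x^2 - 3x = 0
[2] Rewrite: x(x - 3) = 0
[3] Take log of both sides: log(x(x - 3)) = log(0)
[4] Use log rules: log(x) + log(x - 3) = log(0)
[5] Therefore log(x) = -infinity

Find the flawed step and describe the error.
Step 3: Take log of both sides: log(x(x - 3)) = log(0)

Step 3 takes the logarithm of both sides, resulting in log(0) on the right side. The logarithm is only defined for positive numbers; log(0) is undefined (approaches negative infinity). This operation is invalid.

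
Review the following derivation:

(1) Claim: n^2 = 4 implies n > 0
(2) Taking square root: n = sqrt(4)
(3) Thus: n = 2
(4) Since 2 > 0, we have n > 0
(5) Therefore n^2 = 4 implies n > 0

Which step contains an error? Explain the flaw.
Step 2: Taking square root: n = sqrt(4)

Step 2 takes the square root and assumes the positive root only. The equation n^2 = 4 actually has two solutions: n = 2 and n = -2. The proof silently assumes n > 0 without justification, then uses this assumption to conclude n > 0, which is circular. The counterexample n = -2 shows the claim is false.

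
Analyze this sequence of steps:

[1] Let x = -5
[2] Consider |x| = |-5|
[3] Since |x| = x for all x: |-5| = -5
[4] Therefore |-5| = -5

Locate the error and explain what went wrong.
Step 3: Since |x| = x for all x: |-5| = -5

Step 3 incorrectly states that |x| = x for all x. The correct definition is |x| = x when x >= 0, and |x| = -x when x < 0. Since -5 < 0, we have |-5| = -(-5) = 5, not -5.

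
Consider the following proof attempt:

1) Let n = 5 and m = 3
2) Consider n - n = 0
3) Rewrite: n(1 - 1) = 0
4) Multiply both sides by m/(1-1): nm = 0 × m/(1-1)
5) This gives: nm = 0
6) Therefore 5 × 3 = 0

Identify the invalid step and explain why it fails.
Step 4: Multiply both sides by m/(1-1): nm = 0 × m/(1-1)

Step 4 multiplies both sides by m/(1-1). However, 1-1 = 0, so this is multiplication by m/0, which is undefined. We cannot multiply by an undefined expression.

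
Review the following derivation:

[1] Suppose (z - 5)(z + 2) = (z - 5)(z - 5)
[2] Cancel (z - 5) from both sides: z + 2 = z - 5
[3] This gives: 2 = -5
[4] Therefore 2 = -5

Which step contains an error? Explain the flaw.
Step 2: Cancel (z - 5) from both sides: z + 2 = z - 5

Step 2 cancels (z - 5) from both sides. This is only valid if (z - 5) ≠ 0, i.e., z ≠ 5. When z = 5, both sides equal zero regardless of the other factors. The correct approach requires considering z = 5 as a separate case.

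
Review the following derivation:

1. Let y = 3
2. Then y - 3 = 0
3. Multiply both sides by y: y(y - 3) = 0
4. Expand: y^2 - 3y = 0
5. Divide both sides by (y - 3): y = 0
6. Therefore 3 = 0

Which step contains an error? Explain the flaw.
Step 5: Divide both sides by (y - 3): y = 0

Step 5 divides both sides by (y - 3). However, since y = 3, we have (y - 3) = 0. Division by zero is undefined, making this step invalid.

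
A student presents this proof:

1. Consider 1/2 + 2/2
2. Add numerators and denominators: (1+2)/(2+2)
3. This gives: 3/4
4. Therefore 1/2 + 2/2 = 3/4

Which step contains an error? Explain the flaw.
Step 2: Add numerators and denominators: (1+2)/(2+2)

Step 2 incorrectly adds fractions by separately adding numerators and denominators. This is wrong. The correct method requires a common denominator: 1/2 + 2/2 = (1×2 + 2×2)/(2×2) = 6/4 = 3/2. The method used gives 3/4, which is different.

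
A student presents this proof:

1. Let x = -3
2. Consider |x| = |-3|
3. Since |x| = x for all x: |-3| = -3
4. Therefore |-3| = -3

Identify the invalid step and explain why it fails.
Step 3: Since |x| = x for all x: |-3| = -3

Step 3 incorrectly states that |x| = x for all x. The correct definition is |x| = x when x >= 0, and |x| = -x when x < 0. Since -3 < 0, we have |-3| = -(-3) = 3, not -3.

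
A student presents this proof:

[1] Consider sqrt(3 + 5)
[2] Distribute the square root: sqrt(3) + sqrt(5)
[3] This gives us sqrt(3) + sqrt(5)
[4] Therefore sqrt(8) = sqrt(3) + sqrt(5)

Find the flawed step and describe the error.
Step 2: Distribute the square root: sqrt(3) + sqrt(5)

Step 2 incorrectly 'distributes' the square root over addition. The square root function does not distribute: sqrt(a + b) ≠ sqrt(a) + sqrt(b). In fact, sqrt(3 + 5) = sqrt(8) ≈ 2.8284, while sqrt(3) + sqrt(5) ≈ 3.9681.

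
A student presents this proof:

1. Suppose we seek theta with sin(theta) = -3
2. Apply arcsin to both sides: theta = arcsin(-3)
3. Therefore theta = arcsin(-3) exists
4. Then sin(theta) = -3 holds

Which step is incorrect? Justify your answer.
Step 2: Apply arcsin to both sides: theta = arcsin(-3)

Step 2 applies arcsin to -3. However, arcsin(x) is only defined for x in [-1, 1] because sin(theta) can only produce values in that range. Since |-3| > 1, arcsin(-3) is undefined. There is no angle whose sine equals -3.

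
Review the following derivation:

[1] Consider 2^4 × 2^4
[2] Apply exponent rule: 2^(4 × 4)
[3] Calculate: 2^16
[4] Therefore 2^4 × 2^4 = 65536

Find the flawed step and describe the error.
Step 2: Apply exponent rule: 2^(4 × 4)

Step 2 incorrectly states that a^b × a^c = a^(b×c). The correct rule is a^b × a^c = a^(b+c). The actual value is 2^4 × 2^4 = 2^8 = 256, not 2^16 = 65536.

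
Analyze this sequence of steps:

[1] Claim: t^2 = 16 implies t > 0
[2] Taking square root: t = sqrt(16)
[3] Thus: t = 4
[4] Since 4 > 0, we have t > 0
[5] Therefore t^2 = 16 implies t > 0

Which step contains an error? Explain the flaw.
Step 2: Taking square root: t = sqrt(16)

Step 2 takes the square root and assumes the positive root only. The equation t^2 = 16 actually has two solutions: t = 4 and t = -4. The proof silently assumes t > 0 without justification, then uses this assumption to conclude t > 0, which is circular. The counterexample t = -4 shows the claim is false.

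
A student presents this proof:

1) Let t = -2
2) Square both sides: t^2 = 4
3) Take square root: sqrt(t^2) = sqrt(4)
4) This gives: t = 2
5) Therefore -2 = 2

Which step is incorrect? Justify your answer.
Step 4: This gives: t = 2

Step 4 incorrectly states that sqrt(t^2) = t. The correct identity is sqrt(t^2) = |t|. Since t = -2 < 0, we have sqrt(t^2) = |-2| = 2, not t = -2.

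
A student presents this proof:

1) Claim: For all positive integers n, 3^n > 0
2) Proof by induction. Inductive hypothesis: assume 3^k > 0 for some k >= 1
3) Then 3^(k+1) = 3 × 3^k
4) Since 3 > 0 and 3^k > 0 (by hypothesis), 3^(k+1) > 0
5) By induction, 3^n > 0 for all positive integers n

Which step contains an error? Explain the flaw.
Step 5: By induction, 3^n > 0 for all positive integers n

Step 5 concludes the proof by induction, but no base case was ever established. A valid induction proof requires: (1) a base case proving 3^1 > 0, and (2) an inductive step showing IF 3^k > 0 THEN 3^(k+1) > 0. Steps 2-4 correctly establish the inductive step, but without the base case the conclusion in step 5 does not follow.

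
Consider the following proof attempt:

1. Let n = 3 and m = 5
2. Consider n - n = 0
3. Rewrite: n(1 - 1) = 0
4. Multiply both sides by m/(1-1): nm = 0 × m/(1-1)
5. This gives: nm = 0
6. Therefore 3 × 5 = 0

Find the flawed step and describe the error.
Step 4: Multiply both sides by m/(1-1): nm = 0 × m/(1-1)

Step 4 multiplies both sides by m/(1-1). However, 1-1 = 0, so this is multiplication by m/0, which is undefined. We cannot multiply by an undefined expression.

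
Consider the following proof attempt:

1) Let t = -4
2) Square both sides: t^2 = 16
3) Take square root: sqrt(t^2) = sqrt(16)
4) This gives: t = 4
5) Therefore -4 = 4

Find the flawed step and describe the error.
Step 4: This gives: t = 4

Step 4 incorrectly states that sqrt(t^2) = t. The correct identity is sqrt(t^2) = |t|. Since t = -4 < 0, we have sqrt(t^2) = |-4| = 4, not t = -4.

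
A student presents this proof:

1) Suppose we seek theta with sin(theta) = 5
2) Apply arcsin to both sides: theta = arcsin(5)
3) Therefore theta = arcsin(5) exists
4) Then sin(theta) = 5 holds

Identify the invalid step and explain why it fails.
Step 2: Apply arcsin to both sides: theta = arcsin(5)

Step 2 applies arcsin to 5. However, arcsin(x) is only defined for x in [-1, 1] because sin(theta) can only produce values in that range. Since |5| > 1, arcsin(5) is undefined. There is no angle whose sine equals 5.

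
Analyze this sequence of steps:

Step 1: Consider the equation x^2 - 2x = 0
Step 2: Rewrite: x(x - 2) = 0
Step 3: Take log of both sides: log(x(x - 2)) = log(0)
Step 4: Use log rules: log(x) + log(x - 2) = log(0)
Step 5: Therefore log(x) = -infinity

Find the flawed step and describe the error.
Step 3: Take log of both sides: log(x(x - 2)) = log(0)

Step 3 takes the logarithm of both sides, resulting in log(0) on the right side. The logarithm is only defined for positive numbers; log(0) is undefined (approaches negative infinity). This operation is invalid.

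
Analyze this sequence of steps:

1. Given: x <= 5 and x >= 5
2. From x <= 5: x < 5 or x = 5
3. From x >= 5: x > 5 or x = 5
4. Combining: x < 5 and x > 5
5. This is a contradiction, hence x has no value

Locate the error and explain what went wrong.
Step 4: Combining: x < 5 and x > 5

Step 4 incorrectly combines the conditions. From x <= 5 and x >= 5, the intersection is x = 5. The error treats the 'or' cases as 'and' requirements. The correct conclusion is that x = 5 is the unique solution, not that no solution exists.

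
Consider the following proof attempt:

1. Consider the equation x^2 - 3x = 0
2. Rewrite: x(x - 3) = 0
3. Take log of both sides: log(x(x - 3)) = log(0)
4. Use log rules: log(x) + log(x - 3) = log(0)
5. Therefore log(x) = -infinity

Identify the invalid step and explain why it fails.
Step 3: Take log of both sides: log(x(x - 3)) = log(0)

Step 3 takes the logarithm of both sides, resulting in log(0) on the right side. The logarithm is only defined for positive numbers; log(0) is undefined (approaches negative infinity). This operation is invalid.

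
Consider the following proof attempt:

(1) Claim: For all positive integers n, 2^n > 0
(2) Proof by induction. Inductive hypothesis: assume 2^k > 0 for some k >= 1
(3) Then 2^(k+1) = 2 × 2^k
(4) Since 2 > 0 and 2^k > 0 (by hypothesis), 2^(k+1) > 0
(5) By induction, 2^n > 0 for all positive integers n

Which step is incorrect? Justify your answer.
Step 5: By induction, 2^n > 0 for all positive integers n

Step 5 concludes the proof by induction, but no base case was ever established. A valid induction proof requires: (1) a base case proving 2^1 > 0, and (2) an inductive step showing IF 2^k > 0 THEN 2^(k+1) > 0. Steps 2-4 correctly establish the inductive step, but without the base case the conclusion in step 5 does not follow.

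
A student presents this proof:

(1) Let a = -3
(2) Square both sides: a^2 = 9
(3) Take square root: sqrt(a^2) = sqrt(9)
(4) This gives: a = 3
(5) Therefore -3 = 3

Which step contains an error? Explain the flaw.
Step 4: This gives: a = 3

Step 4 incorrectly states that sqrt(a^2) = a. The correct identity is sqrt(a^2) = |a|. Since a = -3 < 0, we have sqrt(a^2) = |-3| = 3, not a = -3.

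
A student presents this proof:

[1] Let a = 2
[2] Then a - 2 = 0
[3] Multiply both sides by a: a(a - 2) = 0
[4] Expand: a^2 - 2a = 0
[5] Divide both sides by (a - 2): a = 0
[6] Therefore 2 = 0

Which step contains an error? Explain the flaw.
Step 5: Divide both sides by (a - 2): a = 0

Step 5 divides both sides by (a - 2). However, since a = 2, we have (a - 2) = 0. Division by zero is undefined, making this step invalid.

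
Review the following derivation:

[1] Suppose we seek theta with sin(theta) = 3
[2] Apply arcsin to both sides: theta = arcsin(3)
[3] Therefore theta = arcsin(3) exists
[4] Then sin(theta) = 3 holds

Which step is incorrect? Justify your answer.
Step 2: Apply arcsin to both sides: theta = arcsin(3)

Step 2 applies arcsin to 3. However, arcsin(x) is only defined for x in [-1, 1] because sin(theta) can only produce values in that range. Since |3| > 1, arcsin(3) is undefined. There is no angle whose sine equals 3.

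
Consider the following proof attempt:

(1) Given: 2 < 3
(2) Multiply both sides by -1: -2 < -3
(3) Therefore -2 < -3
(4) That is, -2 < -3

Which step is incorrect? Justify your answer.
Step 2: Multiply both sides by -1: -2 < -3

Step 2 multiplies both sides by -1 but fails to reverse the inequality sign. When multiplying (or dividing) an inequality by a negative number, the direction must be reversed. Since 2 < 3, we should get -2 > -3, i.e., -2 > -3.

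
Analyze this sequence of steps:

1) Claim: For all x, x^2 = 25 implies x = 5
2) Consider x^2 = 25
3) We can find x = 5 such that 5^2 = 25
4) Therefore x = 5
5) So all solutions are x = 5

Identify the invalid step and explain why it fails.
Step 4: Therefore x = 5

Step 4 incorrectly concludes that x = 5 is the only solution. The proof shows that x = 5 is A solution (existence), but does not show it is the ONLY solution (uniqueness). In fact, x = -5 is also a solution since (-5)^2 = 25. Finding one solution doesn't prove there are no others.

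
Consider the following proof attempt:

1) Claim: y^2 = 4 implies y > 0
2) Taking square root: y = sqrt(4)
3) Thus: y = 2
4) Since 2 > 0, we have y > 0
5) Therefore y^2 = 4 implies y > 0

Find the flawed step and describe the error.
Step 2: Taking square root: y = sqrt(4)

Step 2 takes the square root and assumes the positive root only. The equation y^2 = 4 actually has two solutions: y = 2 and y = -2. The proof silently assumes y > 0 without justification, then uses this assumption to conclude y > 0, which is circular. The counterexample y = -2 shows the claim is false.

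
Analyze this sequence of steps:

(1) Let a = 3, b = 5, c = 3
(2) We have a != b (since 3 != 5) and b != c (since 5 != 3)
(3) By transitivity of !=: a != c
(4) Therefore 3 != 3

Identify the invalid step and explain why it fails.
Step 3: By transitivity of !=: a != c

Step 3 incorrectly applies transitivity to the '!=' relation. Transitivity states: if a R b and b R c, then a R c. However, '!=' is not transitive. Counterexample: 3 != 5 and 5 != 3, but 3 = 3 (both equal 3). Transitivity holds for relations like <, <=, =, but not for !=.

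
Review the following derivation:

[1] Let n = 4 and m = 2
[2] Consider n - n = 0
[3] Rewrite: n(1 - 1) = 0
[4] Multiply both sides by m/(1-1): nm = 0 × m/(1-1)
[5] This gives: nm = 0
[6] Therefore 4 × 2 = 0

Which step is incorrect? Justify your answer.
Step 4: Multiply both sides by m/(1-1): nm = 0 × m/(1-1)

Step 4 multiplies both sides by m/(1-1). However, 1-1 = 0, so this is multiplication by m/0, which is undefined. We cannot multiply by an undefined expression.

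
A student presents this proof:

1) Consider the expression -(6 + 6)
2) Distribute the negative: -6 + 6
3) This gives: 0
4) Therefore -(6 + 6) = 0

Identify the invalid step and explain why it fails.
Step 2: Distribute the negative: -6 + 6

Step 2 incorrectly distributes the negative sign. The correct distribution is -(6 + 6) = -6 - 6 = -12. The negative must be applied to both terms, not just the first. The error treats -(6 + 6) as -6 + 6, which equals 0 instead of -12.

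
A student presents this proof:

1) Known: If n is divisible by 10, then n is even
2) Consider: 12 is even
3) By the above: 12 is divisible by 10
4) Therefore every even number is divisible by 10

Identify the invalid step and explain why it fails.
Step 3: By the above: 12 is divisible by 10

Step 3 commits the fallacy of affirming the consequent. The known fact 'divisible by 10 → even' does NOT imply 'even → divisible by 10'. That would be the converse, which is false. For example, 12 is even but 12 ÷ 10 = 1.20, which is not an integer.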